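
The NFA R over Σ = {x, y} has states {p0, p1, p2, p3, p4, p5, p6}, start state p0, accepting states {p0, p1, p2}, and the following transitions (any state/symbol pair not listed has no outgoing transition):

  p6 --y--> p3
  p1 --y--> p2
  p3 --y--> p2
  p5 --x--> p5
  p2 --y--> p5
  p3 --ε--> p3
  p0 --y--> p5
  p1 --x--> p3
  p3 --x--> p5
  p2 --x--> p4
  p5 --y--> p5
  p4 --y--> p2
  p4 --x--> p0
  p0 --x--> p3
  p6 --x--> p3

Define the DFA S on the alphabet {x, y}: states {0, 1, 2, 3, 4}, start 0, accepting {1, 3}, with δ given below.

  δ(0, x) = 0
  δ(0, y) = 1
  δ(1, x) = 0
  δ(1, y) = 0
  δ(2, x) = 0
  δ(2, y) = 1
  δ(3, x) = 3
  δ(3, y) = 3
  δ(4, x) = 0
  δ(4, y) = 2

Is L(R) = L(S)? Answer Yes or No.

The empty string ε is accepted by R but rejected by S.
So L(R) ≠ L(S).

No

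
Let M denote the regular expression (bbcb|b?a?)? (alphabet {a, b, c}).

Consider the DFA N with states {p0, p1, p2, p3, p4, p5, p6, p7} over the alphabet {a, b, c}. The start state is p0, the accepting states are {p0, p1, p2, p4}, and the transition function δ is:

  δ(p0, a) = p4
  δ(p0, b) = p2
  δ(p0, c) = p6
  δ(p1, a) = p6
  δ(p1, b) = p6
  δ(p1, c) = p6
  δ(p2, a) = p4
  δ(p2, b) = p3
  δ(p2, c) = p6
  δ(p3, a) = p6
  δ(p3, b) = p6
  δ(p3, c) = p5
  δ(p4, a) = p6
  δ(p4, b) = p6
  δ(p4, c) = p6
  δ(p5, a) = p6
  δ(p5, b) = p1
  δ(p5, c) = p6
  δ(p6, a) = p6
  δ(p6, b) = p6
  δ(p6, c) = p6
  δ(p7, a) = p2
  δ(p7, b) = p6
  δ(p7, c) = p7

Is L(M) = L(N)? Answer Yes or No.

Converting the expression M to a DFA (subset construction, then merging equivalent states) gives the minimal DFA with states {m0, m1, m2, m3, m4, m5}, start state m0, accepting states {m0, m1, m2} and transitions m0: a→m1, b→m2, c→m3; m1: a→m3, b→m3, c→m3; m2: a→m1, b→m4, c→m3; m3: a→m3, b→m3, c→m3; m4: a→m3, b→m3, c→m5; m5: a→m3, b→m1, c→m3.
Exploring the product automaton M × N from the start pair (m0, p0), following both machines on each input symbol, reaches 7 state pairs: (m0, p0), (m1, p4), (m2, p2), (m3, p6), (m4, p3), (m5, p5), (m1, p1).
M accepts in {m0, m1, m2} and N accepts in {p0, p1, p2, p4}. In every reachable pair the two components are either both accepting — (m0, p0), (m1, p4), (m2, p2), (m1, p1) — or both non-accepting, so no string is accepted by exactly one of the machines: L(M) \ L(N) and L(N) \ L(M) are both empty.
Hence every string is accepted by M iff it is accepted by N, and the two languages coincide.

Yes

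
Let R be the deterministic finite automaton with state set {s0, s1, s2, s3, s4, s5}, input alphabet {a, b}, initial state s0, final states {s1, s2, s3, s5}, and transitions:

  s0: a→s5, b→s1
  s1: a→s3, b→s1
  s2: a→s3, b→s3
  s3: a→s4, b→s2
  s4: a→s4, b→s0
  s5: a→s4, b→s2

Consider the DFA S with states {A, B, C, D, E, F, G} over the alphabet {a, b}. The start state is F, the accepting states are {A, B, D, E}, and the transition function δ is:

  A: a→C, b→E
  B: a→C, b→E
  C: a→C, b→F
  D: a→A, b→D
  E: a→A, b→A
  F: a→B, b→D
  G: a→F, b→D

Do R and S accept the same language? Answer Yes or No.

Exploring the product automaton R × S from the start pair (s0, F), following both machines on each input symbol, reaches 6 state pairs: (s0, F), (s5, B), (s1, D), (s4, C), (s2, E), (s3, A).
R accepts in {s1, s2, s3, s5} and S accepts in {A, B, D, E}. In every reachable pair the two components are either both accepting — (s5, B), (s1, D), (s2, E), (s3, A) — or both non-accepting, so no string is accepted by exactly one of the machines: L(R) \ L(S) and L(S) \ L(R) are both empty.
Hence every string is accepted by R iff it is accepted by S, and the two languages coincide.

Yes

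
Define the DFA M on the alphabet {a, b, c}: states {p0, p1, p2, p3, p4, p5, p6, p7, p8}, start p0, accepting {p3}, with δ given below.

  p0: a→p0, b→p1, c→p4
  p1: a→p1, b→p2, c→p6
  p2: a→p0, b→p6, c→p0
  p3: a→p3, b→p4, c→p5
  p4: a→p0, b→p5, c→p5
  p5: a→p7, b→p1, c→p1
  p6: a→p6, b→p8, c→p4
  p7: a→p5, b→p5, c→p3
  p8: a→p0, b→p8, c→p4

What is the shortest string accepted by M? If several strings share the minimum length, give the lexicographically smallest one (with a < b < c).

cbac

A breadth-first search from p0 reaches an accepting state first via the path p0 → p4 → p5 → p7 → p3 on input cbac.
No string of length < 4 is accepted (BFS exhausts all shorter strings without reaching an accepting state), and cbac is the lexicographically least accepting string of length 4.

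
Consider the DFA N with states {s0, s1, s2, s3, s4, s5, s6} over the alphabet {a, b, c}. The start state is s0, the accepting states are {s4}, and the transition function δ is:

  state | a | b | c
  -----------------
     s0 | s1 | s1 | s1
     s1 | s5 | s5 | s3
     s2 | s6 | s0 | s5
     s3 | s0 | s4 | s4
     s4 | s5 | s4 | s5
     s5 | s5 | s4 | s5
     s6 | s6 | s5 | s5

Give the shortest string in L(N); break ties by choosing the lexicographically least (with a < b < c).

A breadth-first search from s0 reaches an accepting state first via the path s0 → s1 → s5 → s4 on input aab.
No string of length < 3 is accepted (BFS exhausts all shorter strings without reaching an accepting state), and aab is the lexicographically least accepting string of length 3.

aab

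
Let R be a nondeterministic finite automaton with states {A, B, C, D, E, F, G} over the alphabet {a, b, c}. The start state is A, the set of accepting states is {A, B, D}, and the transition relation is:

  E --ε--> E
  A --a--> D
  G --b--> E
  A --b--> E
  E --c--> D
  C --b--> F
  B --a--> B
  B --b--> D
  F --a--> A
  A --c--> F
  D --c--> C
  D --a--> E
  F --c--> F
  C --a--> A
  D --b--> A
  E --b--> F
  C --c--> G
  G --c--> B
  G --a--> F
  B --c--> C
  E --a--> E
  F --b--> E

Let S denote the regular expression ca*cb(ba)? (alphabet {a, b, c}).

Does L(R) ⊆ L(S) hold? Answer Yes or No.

The empty string ε is in L(R) but not in L(S).
So L(R) ⊄ L(S).

No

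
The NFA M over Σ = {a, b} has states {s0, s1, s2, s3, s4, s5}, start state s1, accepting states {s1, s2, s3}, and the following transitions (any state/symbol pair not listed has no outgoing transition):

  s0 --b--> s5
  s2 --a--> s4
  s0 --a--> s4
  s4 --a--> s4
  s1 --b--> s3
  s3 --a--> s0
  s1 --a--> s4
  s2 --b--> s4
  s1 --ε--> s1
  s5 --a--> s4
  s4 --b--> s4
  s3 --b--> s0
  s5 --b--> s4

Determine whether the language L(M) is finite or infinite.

The useful states (reachable from s1 and able to reach an accepting state) are {s1, s3}.
Restricted to these states the transition graph has no cycle, so every accepting path has bounded length and L is finite.

finite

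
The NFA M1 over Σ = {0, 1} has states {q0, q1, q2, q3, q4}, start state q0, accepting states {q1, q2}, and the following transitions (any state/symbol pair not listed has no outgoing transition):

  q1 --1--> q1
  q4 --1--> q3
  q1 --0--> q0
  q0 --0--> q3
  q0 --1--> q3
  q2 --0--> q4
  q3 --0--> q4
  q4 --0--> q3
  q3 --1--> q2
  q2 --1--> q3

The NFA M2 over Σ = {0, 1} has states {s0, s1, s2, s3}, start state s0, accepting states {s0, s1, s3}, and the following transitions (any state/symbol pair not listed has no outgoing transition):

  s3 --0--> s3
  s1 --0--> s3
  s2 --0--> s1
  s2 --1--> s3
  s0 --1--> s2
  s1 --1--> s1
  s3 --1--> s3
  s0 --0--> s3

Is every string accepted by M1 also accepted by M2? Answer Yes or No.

Exploring the product automaton M1 × M2 from the start pair (q0, s0), following both machines on each input symbol, reaches 8 state pairs: (q0, s0), (q3, s3), (q3, s2), (q4, s3), (q2, s3), (q4, s1), (q3, s1), (q2, s1).
M1 accepts in {q1, q2} and M2 accepts in {s0, s1, s3}. The reachable pairs whose M1-component is accepting are (q2, s3), (q2, s1); in each of them the M2-component is accepting too, so the product for L(M1) \ L(M2) (M1-component accepting, M2-component rejecting) has no reachable accepting pair and the difference is empty.
Hence every string in L(M1) is also in L(M2).

Yes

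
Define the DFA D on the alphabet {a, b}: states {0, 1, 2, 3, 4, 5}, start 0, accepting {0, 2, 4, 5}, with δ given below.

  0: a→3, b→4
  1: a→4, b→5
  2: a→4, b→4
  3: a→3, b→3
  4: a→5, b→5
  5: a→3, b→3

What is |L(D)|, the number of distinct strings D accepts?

4

The useful subgraph on states {0, 4, 5} is acyclic, so L(D) is finite; the longest accepting path visits 3 useful states, giving maximum string length 2.
Counting accepting paths from 0 by length: 1 of length 0, 1 of length 1, 2 of length 2. Total 4.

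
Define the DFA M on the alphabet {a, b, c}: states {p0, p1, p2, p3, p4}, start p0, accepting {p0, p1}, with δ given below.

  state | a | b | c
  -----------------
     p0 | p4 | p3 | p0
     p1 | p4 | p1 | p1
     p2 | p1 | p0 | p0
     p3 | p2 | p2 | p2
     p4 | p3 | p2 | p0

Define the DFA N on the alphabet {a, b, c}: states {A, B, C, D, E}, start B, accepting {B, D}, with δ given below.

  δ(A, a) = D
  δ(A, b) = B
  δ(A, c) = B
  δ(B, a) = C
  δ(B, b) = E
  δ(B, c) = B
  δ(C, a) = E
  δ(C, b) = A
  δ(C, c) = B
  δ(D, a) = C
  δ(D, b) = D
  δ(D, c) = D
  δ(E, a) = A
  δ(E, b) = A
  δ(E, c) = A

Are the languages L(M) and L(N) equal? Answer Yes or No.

Yes

Exploring the product automaton M × N from the start pair (p0, B), following both machines on each input symbol, reaches 5 state pairs: (p0, B), (p4, C), (p3, E), (p2, A), (p1, D).
M accepts in {p0, p1} and N accepts in {B, D}. In every reachable pair the two components are either both accepting — (p0, B), (p1, D) — or both non-accepting, so no string is accepted by exactly one of the machines: L(M) \ L(N) and L(N) \ L(M) are both empty.
Hence every string is accepted by M iff it is accepted by N, and the two languages coincide.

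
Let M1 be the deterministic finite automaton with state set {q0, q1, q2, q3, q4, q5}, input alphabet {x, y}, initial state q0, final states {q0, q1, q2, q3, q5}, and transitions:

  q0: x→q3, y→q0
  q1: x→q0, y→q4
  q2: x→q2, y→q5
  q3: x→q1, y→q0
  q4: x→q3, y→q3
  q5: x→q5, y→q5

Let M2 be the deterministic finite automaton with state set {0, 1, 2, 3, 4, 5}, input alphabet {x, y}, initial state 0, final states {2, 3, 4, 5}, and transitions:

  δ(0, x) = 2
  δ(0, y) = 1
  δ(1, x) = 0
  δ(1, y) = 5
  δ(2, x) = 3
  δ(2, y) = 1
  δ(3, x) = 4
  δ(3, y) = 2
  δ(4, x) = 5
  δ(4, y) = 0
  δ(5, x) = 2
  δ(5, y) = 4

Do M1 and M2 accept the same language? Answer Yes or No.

The empty string ε is accepted by M1 but rejected by M2.
So L(M1) ≠ L(M2).

No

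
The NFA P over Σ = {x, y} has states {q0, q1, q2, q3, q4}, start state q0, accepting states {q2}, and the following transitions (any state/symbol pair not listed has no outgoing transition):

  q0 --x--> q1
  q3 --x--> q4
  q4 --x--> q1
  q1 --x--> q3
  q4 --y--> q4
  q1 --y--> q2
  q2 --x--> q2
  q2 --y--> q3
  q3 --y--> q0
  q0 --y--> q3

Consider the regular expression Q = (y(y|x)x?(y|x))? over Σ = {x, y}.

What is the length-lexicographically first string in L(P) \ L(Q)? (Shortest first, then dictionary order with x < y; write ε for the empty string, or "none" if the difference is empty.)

xy

The string xy is accepted by P but not by Q.
No shorter string lies in the difference, and xy is the lexicographically first length-2 string in L(P) \ L(Q).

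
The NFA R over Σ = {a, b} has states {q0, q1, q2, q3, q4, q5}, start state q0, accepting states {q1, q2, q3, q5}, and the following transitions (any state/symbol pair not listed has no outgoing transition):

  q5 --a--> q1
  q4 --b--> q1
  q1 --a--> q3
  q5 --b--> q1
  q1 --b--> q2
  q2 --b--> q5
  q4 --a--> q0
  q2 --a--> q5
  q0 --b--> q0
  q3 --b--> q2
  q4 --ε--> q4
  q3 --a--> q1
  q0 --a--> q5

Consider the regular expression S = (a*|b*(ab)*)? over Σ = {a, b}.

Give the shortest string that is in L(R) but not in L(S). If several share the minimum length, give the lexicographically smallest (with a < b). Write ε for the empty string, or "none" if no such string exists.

The string ba is accepted by R but not by S.
No shorter string lies in the difference, and ba is the lexicographically first length-2 string in L(R) \ L(S).

ba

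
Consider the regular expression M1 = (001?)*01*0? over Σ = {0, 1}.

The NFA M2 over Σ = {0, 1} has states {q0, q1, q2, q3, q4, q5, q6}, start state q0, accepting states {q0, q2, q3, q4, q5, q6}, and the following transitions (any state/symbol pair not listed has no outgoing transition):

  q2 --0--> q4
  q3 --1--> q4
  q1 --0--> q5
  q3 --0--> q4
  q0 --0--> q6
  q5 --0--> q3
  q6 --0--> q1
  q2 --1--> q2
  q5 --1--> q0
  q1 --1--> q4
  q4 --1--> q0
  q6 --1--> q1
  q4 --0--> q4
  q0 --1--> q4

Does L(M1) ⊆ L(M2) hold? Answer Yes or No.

No

The string 00 is in L(M1) but not in L(M2).
So L(M1) ⊄ L(M2).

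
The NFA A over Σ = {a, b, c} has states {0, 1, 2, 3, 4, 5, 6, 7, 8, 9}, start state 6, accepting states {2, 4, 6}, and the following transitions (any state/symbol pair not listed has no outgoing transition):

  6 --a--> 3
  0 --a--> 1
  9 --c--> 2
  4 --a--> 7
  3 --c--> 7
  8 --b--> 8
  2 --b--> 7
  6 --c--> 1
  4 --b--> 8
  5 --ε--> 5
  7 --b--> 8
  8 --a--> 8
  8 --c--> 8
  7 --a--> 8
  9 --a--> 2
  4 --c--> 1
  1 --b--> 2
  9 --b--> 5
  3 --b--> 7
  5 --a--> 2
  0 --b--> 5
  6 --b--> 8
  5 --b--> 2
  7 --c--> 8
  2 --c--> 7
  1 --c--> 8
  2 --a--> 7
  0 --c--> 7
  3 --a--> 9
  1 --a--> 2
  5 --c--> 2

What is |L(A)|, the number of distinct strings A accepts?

The useful subgraph on states {1, 2, 3, 5, 6, 9} is acyclic, so L(A) is finite; the longest accepting path visits 5 useful states, giving maximum string length 4.
Counting accepting paths from 6 by length: 1 of length 0, 2 of length 2, 2 of length 3, 3 of length 4. Total 8.

8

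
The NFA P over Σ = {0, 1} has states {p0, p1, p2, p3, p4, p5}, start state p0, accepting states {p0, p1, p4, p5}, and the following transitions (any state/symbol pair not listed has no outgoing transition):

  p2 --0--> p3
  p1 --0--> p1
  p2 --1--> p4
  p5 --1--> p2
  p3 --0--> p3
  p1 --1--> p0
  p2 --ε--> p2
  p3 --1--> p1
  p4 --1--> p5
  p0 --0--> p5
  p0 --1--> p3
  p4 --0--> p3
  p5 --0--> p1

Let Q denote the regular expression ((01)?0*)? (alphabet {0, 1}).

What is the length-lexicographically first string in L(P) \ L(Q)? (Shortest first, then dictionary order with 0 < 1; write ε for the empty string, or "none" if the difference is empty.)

The string 11 is accepted by P but not by Q.
No shorter string lies in the difference, and 11 is the lexicographically first length-2 string in L(P) \ L(Q).

11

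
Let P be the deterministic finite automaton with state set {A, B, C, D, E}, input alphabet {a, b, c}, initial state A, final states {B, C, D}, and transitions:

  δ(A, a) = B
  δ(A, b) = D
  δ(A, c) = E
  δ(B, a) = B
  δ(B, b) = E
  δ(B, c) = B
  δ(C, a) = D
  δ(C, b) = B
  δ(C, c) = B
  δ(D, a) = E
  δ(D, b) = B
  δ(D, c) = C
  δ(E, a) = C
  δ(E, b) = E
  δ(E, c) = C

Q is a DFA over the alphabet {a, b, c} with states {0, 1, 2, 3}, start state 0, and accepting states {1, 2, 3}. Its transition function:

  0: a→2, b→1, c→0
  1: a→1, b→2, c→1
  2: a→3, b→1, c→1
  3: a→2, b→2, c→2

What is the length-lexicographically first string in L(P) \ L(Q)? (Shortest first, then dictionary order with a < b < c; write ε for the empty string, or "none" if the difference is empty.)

The string cc is accepted by P but not by Q.
No shorter string lies in the difference, and cc is the lexicographically first length-2 string in L(P) \ L(Q).

cc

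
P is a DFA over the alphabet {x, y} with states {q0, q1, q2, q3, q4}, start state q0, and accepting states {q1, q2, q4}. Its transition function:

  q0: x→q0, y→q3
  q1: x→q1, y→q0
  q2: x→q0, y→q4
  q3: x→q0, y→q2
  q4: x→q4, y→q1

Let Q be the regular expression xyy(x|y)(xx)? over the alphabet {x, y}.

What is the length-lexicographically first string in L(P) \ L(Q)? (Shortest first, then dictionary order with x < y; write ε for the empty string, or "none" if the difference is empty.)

The string yy is accepted by P but not by Q.
No shorter string lies in the difference, and yy is the lexicographically first length-2 string in L(P) \ L(Q).

yy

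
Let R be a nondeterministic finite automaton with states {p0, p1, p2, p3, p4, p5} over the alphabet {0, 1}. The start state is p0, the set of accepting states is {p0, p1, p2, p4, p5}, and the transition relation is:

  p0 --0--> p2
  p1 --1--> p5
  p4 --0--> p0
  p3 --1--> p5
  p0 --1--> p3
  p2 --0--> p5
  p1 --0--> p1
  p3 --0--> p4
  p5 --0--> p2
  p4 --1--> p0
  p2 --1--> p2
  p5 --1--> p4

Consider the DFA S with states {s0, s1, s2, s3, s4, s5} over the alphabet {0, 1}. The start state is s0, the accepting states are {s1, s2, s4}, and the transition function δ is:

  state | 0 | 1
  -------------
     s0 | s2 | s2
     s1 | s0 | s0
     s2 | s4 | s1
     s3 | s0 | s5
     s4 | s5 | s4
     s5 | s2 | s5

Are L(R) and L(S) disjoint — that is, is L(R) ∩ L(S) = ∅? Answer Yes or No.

The string 0 is accepted by both R and S.
Hence L(R) ∩ L(S) ≠ ∅.

No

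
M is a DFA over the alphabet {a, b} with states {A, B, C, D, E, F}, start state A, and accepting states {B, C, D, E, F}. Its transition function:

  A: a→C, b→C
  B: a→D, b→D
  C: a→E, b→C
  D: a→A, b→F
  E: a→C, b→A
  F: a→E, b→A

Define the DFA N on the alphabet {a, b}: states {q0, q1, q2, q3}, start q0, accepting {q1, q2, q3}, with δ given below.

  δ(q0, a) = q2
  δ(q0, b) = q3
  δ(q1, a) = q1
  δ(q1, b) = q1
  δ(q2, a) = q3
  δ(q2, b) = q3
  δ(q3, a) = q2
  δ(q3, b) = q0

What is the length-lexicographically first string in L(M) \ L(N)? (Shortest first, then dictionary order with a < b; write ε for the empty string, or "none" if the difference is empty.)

The string bb is accepted by M but not by N.
No shorter string lies in the difference, and bb is the lexicographically first length-2 string in L(M) \ L(N).

bb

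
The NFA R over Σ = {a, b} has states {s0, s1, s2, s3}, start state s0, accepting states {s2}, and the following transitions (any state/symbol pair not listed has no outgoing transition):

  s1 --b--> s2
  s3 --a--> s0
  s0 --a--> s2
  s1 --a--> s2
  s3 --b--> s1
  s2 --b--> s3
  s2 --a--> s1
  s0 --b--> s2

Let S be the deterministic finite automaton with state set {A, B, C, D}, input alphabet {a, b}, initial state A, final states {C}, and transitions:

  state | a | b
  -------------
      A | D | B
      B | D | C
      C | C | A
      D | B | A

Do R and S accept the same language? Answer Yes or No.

The string a is accepted by R but rejected by S.
So L(R) ≠ L(S).

No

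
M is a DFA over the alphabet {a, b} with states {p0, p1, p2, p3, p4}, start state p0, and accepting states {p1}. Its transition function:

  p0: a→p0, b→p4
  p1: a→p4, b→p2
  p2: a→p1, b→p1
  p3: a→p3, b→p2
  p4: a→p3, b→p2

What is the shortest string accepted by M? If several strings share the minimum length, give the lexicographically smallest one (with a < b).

bba

A breadth-first search from p0 reaches an accepting state first via the path p0 → p4 → p2 → p1 on input bba.
No string of length < 3 is accepted (BFS exhausts all shorter strings without reaching an accepting state), and bba is the lexicographically least accepting string of length 3.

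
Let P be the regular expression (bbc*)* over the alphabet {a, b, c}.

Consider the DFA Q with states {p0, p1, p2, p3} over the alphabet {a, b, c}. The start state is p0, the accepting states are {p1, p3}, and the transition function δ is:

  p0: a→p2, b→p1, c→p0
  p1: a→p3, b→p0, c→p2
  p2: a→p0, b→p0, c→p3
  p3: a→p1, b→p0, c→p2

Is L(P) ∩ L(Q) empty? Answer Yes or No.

Yes

Converting the expression P to a DFA (subset construction, then merging equivalent states) gives the minimal DFA with states {r0, r1, r2, r3}, start state r0, accepting states {r0, r3} and transitions r0: a→r1, b→r2, c→r1; r1: a→r1, b→r1, c→r1; r2: a→r1, b→r3, c→r1; r3: a→r1, b→r2, c→r3.
Exploring the product automaton P × Q from the start pair (r0, p0), following both machines on each input symbol, reaches 7 state pairs: (r0, p0), (r1, p2), (r2, p1), (r1, p0), (r1, p3), (r3, p0), (r1, p1).
P accepts in {r0, r3} and Q accepts in {p1, p3}; no reachable pair has both components accepting, so no string drives both machines to acceptance simultaneously and L(P) ∩ L(Q) = ∅.
So no string is accepted by both, and the intersection is empty.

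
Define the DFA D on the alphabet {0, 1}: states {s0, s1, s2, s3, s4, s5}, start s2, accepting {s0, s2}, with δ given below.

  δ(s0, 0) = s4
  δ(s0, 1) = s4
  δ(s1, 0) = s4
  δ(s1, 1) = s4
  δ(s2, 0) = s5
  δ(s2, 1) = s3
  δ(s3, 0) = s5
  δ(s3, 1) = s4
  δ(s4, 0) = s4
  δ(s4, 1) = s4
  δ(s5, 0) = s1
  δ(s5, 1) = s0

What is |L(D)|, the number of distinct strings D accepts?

The useful subgraph on states {s0, s2, s3, s5} is acyclic, so L(D) is finite; the longest accepting path visits 4 useful states, giving maximum string length 3.
Counting accepting paths from s2 by length: 1 of length 0, 1 of length 2, 1 of length 3. Total 3.

3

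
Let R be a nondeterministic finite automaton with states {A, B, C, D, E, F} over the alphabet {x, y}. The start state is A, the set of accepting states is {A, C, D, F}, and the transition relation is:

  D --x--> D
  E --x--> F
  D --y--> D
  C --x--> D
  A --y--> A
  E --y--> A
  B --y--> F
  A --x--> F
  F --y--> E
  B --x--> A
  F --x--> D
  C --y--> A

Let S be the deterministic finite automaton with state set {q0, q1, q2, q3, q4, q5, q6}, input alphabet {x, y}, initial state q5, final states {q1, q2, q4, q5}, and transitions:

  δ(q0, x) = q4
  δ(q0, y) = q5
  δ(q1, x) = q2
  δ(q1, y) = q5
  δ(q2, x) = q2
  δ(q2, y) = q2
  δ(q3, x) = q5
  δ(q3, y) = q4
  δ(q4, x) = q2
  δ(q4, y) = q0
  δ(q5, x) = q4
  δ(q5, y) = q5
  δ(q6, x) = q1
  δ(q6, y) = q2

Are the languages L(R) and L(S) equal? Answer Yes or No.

Yes

Exploring the product automaton R × S from the start pair (A, q5), following both machines on each input symbol, reaches 4 state pairs: (A, q5), (F, q4), (D, q2), (E, q0).
R accepts in {A, C, D, F} and S accepts in {q1, q2, q4, q5}. In every reachable pair the two components are either both accepting — (A, q5), (F, q4), (D, q2) — or both non-accepting, so no string is accepted by exactly one of the machines: L(R) \ L(S) and L(S) \ L(R) are both empty.
Hence every string is accepted by R iff it is accepted by S, and the two languages coincide.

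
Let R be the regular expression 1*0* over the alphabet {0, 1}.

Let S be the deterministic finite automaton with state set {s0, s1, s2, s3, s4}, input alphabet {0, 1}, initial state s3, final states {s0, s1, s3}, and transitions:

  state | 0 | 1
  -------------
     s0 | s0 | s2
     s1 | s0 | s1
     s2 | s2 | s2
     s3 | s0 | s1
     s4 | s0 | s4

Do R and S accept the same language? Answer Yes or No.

Yes

Converting the expression R to a DFA (subset construction, then merging equivalent states) gives the minimal DFA with states {r0, r1, r2}, start state r0, accepting states {r0, r1} and transitions r0: 0→r1, 1→r0; r1: 0→r1, 1→r2; r2: 0→r2, 1→r2.
Exploring the product automaton R × S from the start pair (r0, s3), following both machines on each input symbol, reaches 4 state pairs: (r0, s3), (r1, s0), (r0, s1), (r2, s2).
R accepts in {r0, r1} and S accepts in {s0, s1, s3}. In every reachable pair the two components are either both accepting — (r0, s3), (r1, s0), (r0, s1) — or both non-accepting, so no string is accepted by exactly one of the machines: L(R) \ L(S) and L(S) \ L(R) are both empty.
Hence every string is accepted by R iff it is accepted by S, and the two languages coincide.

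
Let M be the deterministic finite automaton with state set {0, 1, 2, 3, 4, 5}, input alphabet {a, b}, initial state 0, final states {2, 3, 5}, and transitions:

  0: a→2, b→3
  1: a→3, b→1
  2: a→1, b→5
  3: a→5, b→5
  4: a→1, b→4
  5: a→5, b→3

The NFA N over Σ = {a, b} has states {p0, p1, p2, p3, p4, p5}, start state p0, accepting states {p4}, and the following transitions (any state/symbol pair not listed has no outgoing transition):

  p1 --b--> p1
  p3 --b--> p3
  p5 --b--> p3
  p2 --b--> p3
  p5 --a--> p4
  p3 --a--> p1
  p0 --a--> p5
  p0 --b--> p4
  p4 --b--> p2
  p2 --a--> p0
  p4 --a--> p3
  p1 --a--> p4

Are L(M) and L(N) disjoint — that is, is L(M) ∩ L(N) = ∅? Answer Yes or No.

The string b is accepted by both M and N.
Hence L(M) ∩ L(N) ≠ ∅.

No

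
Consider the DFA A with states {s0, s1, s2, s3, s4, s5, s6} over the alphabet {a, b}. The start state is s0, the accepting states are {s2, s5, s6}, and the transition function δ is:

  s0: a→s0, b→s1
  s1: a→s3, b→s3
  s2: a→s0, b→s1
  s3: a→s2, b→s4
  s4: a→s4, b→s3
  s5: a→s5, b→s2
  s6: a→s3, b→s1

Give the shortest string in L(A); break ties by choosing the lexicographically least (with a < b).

A breadth-first search from s0 reaches an accepting state first via the path s0 → s1 → s3 → s2 on input baa.
No string of length < 3 is accepted (BFS exhausts all shorter strings without reaching an accepting state), and baa is the lexicographically least accepting string of length 3.

baa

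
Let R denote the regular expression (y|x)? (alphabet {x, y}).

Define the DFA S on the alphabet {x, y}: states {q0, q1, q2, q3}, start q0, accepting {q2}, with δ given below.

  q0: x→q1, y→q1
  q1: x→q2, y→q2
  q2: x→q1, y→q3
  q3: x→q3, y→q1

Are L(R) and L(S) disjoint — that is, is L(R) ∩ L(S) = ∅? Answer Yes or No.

Yes

Converting the expression R to a DFA (subset construction, then merging equivalent states) gives the minimal DFA with states {r0, r1, r2}, start state r0, accepting states {r0, r1} and transitions r0: x→r1, y→r1; r1: x→r2, y→r2; r2: x→r2, y→r2.
Exploring the product automaton R × S from the start pair (r0, q0), following both machines on each input symbol, reaches 5 state pairs: (r0, q0), (r1, q1), (r2, q2), (r2, q1), (r2, q3).
R accepts in {r0, r1} and S accepts in {q2}; no reachable pair has both components accepting, so no string drives both machines to acceptance simultaneously and L(R) ∩ L(S) = ∅.
So no string is accepted by both, and the intersection is empty.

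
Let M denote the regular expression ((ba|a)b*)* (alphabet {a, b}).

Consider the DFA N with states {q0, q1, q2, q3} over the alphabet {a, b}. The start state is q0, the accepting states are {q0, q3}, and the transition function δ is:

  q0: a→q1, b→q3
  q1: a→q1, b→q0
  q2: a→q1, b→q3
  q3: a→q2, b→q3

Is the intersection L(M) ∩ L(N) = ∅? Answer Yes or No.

The empty string ε is accepted by both M and N.
Hence L(M) ∩ L(N) ≠ ∅.

No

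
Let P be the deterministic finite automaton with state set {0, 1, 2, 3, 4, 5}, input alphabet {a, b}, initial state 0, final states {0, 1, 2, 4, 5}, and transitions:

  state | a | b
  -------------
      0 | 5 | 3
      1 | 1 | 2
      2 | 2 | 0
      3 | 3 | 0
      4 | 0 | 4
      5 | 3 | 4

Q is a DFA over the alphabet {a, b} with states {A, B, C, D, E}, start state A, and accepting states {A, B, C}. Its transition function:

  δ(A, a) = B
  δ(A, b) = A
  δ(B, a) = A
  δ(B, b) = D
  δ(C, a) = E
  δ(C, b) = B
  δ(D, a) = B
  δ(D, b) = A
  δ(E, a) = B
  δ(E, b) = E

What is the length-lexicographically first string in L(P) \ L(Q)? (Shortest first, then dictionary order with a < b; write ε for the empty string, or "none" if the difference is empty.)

The string ab is accepted by P but not by Q.
No shorter string lies in the difference, and ab is the lexicographically first length-2 string in L(P) \ L(Q).

ab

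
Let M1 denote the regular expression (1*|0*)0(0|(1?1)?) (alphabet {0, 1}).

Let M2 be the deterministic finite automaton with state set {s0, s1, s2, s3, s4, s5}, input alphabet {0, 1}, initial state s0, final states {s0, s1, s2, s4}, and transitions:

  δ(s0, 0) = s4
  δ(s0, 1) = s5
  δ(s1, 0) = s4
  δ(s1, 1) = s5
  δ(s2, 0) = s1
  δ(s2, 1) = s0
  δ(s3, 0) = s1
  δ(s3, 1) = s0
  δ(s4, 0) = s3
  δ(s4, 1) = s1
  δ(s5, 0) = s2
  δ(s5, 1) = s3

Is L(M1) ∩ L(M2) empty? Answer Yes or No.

No

The string 0 is accepted by both M1 and M2.
Hence L(M1) ∩ L(M2) ≠ ∅.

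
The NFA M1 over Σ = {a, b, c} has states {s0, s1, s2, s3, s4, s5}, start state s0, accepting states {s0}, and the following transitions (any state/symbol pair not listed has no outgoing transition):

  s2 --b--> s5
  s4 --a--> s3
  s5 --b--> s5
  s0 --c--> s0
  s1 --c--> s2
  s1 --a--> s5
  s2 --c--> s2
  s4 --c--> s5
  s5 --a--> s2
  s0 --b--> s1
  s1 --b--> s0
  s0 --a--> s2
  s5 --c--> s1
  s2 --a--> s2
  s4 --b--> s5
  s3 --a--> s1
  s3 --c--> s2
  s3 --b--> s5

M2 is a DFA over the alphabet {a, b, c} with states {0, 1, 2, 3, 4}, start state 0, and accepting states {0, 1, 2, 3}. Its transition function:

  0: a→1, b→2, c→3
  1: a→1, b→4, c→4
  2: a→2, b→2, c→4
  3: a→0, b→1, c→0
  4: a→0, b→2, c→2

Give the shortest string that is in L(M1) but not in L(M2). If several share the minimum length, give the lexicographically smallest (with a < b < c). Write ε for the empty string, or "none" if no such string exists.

bbc

The string bbc is accepted by M1 but not by M2.
No shorter string lies in the difference, and bbc is the lexicographically first length-3 string in L(M1) \ L(M2).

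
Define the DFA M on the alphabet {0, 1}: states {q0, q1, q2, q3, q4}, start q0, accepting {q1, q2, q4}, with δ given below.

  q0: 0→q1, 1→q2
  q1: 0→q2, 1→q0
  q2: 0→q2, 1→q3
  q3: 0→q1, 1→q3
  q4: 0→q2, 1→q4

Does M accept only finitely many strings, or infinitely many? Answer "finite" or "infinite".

infinite

State q0 is reachable from the start and can reach an accepting state, and it lies on the cycle q0 → q1 → q0.
Traversing that cycle any number of times yields accepted strings of unbounded length, so the language is infinite.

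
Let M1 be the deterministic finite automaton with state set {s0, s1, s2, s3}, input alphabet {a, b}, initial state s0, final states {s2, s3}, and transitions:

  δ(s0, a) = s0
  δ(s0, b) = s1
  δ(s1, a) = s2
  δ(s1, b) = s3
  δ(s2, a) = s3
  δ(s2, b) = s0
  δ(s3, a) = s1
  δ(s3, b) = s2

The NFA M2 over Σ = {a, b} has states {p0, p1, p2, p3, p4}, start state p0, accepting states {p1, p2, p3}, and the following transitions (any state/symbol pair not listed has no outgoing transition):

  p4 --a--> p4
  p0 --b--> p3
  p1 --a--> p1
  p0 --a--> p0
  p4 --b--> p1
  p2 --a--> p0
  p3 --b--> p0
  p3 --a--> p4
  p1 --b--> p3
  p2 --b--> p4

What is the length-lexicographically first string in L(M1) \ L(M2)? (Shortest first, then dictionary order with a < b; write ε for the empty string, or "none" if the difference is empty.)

The string ba is accepted by M1 but not by M2.
No shorter string lies in the difference, and ba is the lexicographically first length-2 string in L(M1) \ L(M2).

ba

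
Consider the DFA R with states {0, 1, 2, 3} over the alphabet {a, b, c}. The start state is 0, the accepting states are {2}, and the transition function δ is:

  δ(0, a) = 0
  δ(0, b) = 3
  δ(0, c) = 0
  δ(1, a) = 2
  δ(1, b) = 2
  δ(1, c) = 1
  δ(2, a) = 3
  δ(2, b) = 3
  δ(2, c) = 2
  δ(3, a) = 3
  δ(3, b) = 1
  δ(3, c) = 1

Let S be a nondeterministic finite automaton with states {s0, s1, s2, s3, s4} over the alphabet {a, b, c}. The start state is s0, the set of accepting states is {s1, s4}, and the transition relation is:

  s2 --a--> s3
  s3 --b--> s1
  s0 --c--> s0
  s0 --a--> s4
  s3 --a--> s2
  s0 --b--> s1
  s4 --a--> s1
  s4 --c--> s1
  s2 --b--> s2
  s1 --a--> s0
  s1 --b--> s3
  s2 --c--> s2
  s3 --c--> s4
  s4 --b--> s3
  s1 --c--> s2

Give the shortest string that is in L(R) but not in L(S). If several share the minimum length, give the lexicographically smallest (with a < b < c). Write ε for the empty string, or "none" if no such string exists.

The string bba is accepted by R but not by S.
No shorter string lies in the difference, and bba is the lexicographically first length-3 string in L(R) \ L(S).

bba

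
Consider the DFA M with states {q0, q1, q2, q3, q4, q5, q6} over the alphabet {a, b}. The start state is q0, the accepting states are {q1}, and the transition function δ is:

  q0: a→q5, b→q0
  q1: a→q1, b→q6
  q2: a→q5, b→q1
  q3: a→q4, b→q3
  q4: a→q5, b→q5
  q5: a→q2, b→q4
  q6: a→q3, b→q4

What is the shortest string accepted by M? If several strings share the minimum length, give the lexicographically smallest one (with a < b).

aab

A breadth-first search from q0 reaches an accepting state first via the path q0 → q5 → q2 → q1 on input aab.
No string of length < 3 is accepted (BFS exhausts all shorter strings without reaching an accepting state), and aab is the lexicographically least accepting string of length 3.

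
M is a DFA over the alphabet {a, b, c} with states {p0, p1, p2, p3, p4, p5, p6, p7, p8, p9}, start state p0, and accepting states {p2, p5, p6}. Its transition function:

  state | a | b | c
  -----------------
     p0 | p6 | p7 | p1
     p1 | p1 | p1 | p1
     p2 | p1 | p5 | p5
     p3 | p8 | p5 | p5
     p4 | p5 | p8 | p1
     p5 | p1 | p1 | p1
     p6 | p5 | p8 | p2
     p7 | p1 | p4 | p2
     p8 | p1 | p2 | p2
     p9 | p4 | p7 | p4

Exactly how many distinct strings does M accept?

21

The useful subgraph on states {p0, p2, p4, p5, p6, p7, p8} is acyclic, so L(M) is finite; the longest accepting path visits 6 useful states, giving maximum string length 5.
Counting accepting paths from p0 by length: 1 of length 1, 3 of length 2, 7 of length 3, 6 of length 4, 4 of length 5. Total 21.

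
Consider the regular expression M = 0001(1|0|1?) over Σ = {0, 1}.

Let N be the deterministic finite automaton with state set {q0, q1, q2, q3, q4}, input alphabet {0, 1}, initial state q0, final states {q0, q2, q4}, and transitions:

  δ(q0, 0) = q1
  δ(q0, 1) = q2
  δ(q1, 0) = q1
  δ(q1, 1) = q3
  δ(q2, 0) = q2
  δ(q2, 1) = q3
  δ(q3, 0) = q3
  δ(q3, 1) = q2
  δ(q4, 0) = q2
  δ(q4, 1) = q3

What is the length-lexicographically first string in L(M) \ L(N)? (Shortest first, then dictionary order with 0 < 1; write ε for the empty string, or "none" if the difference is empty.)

The string 0001 is accepted by M but not by N.
No shorter string lies in the difference, and 0001 is the lexicographically first length-4 string in L(M) \ L(N).

0001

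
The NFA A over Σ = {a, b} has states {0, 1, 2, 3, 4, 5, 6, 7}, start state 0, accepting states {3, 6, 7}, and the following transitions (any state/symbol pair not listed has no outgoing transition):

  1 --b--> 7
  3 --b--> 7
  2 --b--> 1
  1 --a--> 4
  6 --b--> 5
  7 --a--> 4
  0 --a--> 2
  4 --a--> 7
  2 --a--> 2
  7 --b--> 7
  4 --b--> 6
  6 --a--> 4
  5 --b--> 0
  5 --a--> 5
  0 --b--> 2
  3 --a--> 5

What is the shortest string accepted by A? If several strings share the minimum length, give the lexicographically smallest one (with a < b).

abb

A breadth-first search from 0 reaches an accepting state first via the path 0 → 2 → 1 → 7 on input abb.
No string of length < 3 is accepted (BFS exhausts all shorter strings without reaching an accepting state), and abb is the lexicographically least accepting string of length 3.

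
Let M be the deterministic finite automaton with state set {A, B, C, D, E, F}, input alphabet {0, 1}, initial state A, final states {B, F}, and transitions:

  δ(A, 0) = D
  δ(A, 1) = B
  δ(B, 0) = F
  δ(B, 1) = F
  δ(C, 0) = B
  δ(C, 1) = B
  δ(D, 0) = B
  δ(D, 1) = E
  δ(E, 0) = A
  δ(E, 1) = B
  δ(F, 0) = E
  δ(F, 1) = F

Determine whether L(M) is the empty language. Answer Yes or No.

The string 1 is accepted: the run A → B ends in the accepting state B.
Since at least one string is accepted, L(M) is not empty.

No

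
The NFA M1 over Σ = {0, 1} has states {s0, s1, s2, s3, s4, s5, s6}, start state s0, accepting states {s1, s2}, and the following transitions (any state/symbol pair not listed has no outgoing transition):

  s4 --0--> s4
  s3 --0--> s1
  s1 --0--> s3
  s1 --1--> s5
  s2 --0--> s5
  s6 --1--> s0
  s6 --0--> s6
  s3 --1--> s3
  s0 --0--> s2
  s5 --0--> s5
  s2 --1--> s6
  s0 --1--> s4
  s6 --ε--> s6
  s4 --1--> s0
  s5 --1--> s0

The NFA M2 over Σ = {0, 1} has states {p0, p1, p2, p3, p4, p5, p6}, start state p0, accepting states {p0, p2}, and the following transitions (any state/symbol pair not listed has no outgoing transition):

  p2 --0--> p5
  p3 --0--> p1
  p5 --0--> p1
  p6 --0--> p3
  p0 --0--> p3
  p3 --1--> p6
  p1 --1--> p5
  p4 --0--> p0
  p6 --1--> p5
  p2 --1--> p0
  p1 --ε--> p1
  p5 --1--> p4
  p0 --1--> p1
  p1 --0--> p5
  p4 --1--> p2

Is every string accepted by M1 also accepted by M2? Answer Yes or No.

No

The string 0 is in L(M1) but not in L(M2).
So L(M1) ⊄ L(M2).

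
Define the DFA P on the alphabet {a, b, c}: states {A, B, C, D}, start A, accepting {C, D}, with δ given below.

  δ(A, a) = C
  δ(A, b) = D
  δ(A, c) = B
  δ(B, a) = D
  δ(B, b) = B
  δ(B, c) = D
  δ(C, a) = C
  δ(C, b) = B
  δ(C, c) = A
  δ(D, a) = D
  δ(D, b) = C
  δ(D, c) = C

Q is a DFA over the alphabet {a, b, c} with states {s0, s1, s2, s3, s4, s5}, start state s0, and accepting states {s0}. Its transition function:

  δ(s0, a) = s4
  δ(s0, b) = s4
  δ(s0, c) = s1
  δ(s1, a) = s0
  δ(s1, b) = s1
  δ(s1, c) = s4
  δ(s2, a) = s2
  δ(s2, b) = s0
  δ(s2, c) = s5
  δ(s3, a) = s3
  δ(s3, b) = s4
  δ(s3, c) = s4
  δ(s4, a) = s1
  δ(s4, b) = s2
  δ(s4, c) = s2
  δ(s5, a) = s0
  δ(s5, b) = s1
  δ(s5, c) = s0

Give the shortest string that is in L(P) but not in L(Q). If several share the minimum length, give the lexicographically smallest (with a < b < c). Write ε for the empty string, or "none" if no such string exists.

The string a is accepted by P but not by Q.
No shorter string lies in the difference, and a is the lexicographically first length-1 string in L(P) \ L(Q).

a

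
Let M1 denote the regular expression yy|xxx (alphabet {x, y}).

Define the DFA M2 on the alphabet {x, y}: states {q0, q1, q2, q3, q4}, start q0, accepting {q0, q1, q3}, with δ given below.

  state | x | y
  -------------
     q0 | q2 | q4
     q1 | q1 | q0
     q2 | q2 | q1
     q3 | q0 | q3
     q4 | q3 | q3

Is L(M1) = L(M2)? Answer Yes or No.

No

The string xxx is accepted by M1 but rejected by M2.
So L(M1) ≠ L(M2).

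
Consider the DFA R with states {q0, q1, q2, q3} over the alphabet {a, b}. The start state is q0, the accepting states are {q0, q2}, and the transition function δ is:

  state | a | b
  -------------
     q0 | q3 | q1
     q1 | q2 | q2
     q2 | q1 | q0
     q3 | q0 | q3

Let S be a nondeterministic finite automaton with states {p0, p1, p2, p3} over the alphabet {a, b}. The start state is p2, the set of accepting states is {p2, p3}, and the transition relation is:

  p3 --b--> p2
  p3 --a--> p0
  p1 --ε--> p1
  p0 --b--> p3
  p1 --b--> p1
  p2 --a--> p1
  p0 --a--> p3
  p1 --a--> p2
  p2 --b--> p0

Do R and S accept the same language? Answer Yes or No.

Exploring the product automaton R × S from the start pair (q0, p2), following both machines on each input symbol, reaches 4 state pairs: (q0, p2), (q3, p1), (q1, p0), (q2, p3).
R accepts in {q0, q2} and S accepts in {p2, p3}. In every reachable pair the two components are either both accepting — (q0, p2), (q2, p3) — or both non-accepting, so no string is accepted by exactly one of the machines: L(R) \ L(S) and L(S) \ L(R) are both empty.
Hence every string is accepted by R iff it is accepted by S, and the two languages coincide.

Yes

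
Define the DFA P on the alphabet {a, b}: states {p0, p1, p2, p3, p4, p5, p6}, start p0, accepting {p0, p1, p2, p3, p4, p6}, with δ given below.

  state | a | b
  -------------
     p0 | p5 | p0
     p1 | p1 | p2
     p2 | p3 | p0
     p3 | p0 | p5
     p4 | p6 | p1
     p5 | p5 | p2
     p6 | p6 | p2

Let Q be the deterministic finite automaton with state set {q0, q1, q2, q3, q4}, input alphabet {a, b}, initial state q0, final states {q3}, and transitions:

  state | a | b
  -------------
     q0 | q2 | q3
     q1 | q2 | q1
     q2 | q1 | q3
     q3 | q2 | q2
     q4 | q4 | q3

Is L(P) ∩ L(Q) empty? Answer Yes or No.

No

The string b is accepted by both P and Q.
Hence L(P) ∩ L(Q) ≠ ∅.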